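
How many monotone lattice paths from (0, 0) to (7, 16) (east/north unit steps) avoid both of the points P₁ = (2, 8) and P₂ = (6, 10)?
Number of paths = 135911

Inclusion–exclusion. Total paths: C(23, 7) = 245157. Through P₁: C(10, 2)·C(13, 5) = 57915. Through P₂: C(16, 6)·C(7, 1) = 56056. Since P₁ is strictly southwest of P₂, a monotone path through both must visit P₁ then P₂; paths through both = C(10, 2)·C(6, 4)·C(7, 1) = 4725. Avoid both = 245157 − 57915 − 56056 + 4725 = 135911.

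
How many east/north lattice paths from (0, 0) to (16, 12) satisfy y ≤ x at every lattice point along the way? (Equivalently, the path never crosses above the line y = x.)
Number of paths = 8947575

By the reflection principle (André's argument), the number of monotone paths to (16, 12) with n ≤ m that never go above y = x is C(28, 16) − C(28, 17) = 30421755 − 21474180 = 8947575.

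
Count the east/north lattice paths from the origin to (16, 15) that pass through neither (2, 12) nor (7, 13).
Number of paths = 296244745

Inclusion–exclusion. Total paths: C(31, 16) = 300540195. Through P₁: C(14, 2)·C(17, 14) = 61880. Through P₂: C(20, 7)·C(11, 9) = 4263600. Since P₁ is strictly southwest of P₂, a monotone path through both must visit P₁ then P₂; paths through both = C(14, 2)·C(6, 5)·C(11, 9) = 30030. Avoid both = 300540195 − 61880 − 4263600 + 30030 = 296244745.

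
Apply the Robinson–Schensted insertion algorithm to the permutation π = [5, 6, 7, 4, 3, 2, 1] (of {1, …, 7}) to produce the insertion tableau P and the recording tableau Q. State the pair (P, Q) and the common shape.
P = [1, 6, 7] / [2] / [3] / [4] / [5];  Q = [1, 2, 3] / [4] / [5] / [6] / [7];  common shape = (3, 1, 1, 1, 1)

Row-insert the values π_1, π_2, … into P one at a time, bumping the leftmost entry strictly greater than the inserted value down to the next row. The recording tableau Q records, in position (i, j), the step at which that cell was added to P.
  Insert 5 (step 1): P = [5];  Q = [1]
  Insert 6 (step 2): P = [5, 6];  Q = [1, 2]
  Insert 7 (step 3): P = [5, 6, 7];  Q = [1, 2, 3]
  Insert 4 (step 4): P = [4, 6, 7] / [5];  Q = [1, 2, 3] / [4]
  Insert 3 (step 5): P = [3, 6, 7] / [4] / [5];  Q = [1, 2, 3] / [4] / [5]
  Insert 2 (step 6): P = [2, 6, 7] / [3] / [4] / [5];  Q = [1, 2, 3] / [4] / [5] / [6]
  Insert 1 (step 7): P = [1, 6, 7] / [2] / [3] / [4] / [5];  Q = [1, 2, 3] / [4] / [5] / [6] / [7]
Final shape: (3, 1, 1, 1, 1).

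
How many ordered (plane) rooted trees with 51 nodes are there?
C_50 = 1978261657756160653623774456

These ordered rooted trees are counted by the Catalan number C_n = (1/(n + 1)) · C(2n, n). For n = 50: C_50 = (1/51) · C(100, 50) = 100891344545564193334812497256/51 = 1978261657756160653623774456.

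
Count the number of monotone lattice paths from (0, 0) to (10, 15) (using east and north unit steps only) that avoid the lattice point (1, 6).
Number of paths = 2928420

Total paths from (0, 0) to (10, 15): C(25, 10) = 3268760. Paths through (1, 6): (paths (0, 0) → (1, 6)) × (paths (1, 6) → (10, 15)) = C(7, 1) · C(18, 9) = 7 · 48620 = 340340. Avoidance count = 3268760 − 340340 = 2928420.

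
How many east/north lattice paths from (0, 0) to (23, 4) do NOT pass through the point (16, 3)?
Number of paths = 9798

Total paths from (0, 0) to (23, 4): C(27, 23) = 17550. Paths through (16, 3): (paths (0, 0) → (16, 3)) × (paths (16, 3) → (23, 4)) = C(19, 16) · C(8, 7) = 969 · 8 = 7752. Avoidance count = 17550 − 7752 = 9798.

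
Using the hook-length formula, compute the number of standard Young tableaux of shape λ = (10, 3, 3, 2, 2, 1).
# SYT of shape (10, 3, 3, 2, 2, 1) = 128931264

Hook-length formula: f^λ = n! / Π hook(c), product over all cells c of the Young diagram. For λ = (10, 3, 3, 2, 2, 1), n = 21 boxes. Hook lengths by row (left-to-right, top-to-bottom): [15, 13, 10, 7, 6, 5, 4, 3, 2, 1]; [7, 5, 2]; [6, 4, 1]; [4, 2]; [3, 1]; [1]. Product of hooks = 396264960000. So f^λ = 21! / 396264960000 = 51090942171709440000 / 396264960000 = 128931264.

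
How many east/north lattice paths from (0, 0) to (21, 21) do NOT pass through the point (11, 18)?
Number of paths = 528363049500

Total paths from (0, 0) to (21, 21): C(42, 21) = 538257874440. Paths through (11, 18): (paths (0, 0) → (11, 18)) × (paths (11, 18) → (21, 21)) = C(29, 11) · C(13, 10) = 34597290 · 286 = 9894824940. Avoidance count = 538257874440 − 9894824940 = 528363049500.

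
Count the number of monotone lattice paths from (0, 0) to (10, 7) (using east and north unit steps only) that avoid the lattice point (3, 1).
Number of paths = 12584

Total paths from (0, 0) to (10, 7): C(17, 10) = 19448. Paths through (3, 1): (paths (0, 0) → (3, 1)) × (paths (3, 1) → (10, 7)) = C(4, 3) · C(13, 7) = 4 · 1716 = 6864. Avoidance count = 19448 − 6864 = 12584.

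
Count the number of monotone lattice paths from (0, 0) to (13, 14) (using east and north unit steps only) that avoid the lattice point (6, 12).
Number of paths = 19389996

Total paths from (0, 0) to (13, 14): C(27, 13) = 20058300. Paths through (6, 12): (paths (0, 0) → (6, 12)) × (paths (6, 12) → (13, 14)) = C(18, 6) · C(9, 7) = 18564 · 36 = 668304. Avoidance count = 20058300 − 668304 = 19389996.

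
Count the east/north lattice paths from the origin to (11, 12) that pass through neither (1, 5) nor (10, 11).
Number of paths = 590018

Inclusion–exclusion. Total paths: C(23, 11) = 1352078. Through P₁: C(6, 1)·C(17, 10) = 116688. Through P₂: C(21, 10)·C(2, 1) = 705432. Since P₁ is strictly southwest of P₂, a monotone path through both must visit P₁ then P₂; paths through both = C(6, 1)·C(15, 9)·C(2, 1) = 60060. Avoid both = 1352078 − 116688 − 705432 + 60060 = 590018.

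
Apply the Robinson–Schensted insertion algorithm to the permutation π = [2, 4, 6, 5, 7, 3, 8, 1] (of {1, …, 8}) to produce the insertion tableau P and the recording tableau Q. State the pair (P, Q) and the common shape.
P = [1, 3, 5, 7, 8] / [2] / [4] / [6];  Q = [1, 2, 3, 5, 7] / [4] / [6] / [8];  common shape = (5, 1, 1, 1)

Row-insert the values π_1, π_2, … into P one at a time, bumping the leftmost entry strictly greater than the inserted value down to the next row. The recording tableau Q records, in position (i, j), the step at which that cell was added to P.
  Insert 2 (step 1): P = [2];  Q = [1]
  Insert 4 (step 2): P = [2, 4];  Q = [1, 2]
  Insert 6 (step 3): P = [2, 4, 6];  Q = [1, 2, 3]
  Insert 5 (step 4): P = [2, 4, 5] / [6];  Q = [1, 2, 3] / [4]
  Insert 7 (step 5): P = [2, 4, 5, 7] / [6];  Q = [1, 2, 3, 5] / [4]
  Insert 3 (step 6): P = [2, 3, 5, 7] / [4] / [6];  Q = [1, 2, 3, 5] / [4] / [6]
  Insert 8 (step 7): P = [2, 3, 5, 7, 8] / [4] / [6];  Q = [1, 2, 3, 5, 7] / [4] / [6]
  Insert 1 (step 8): P = [1, 3, 5, 7, 8] / [2] / [4] / [6];  Q = [1, 2, 3, 5, 7] / [4] / [6] / [8]
Final shape: (5, 1, 1, 1).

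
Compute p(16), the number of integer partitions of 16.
p(16) = 231

Compute p(n) via the recurrence p(n, m) = p(n, m−1) + p(n−m, m), where p(n, m) counts partitions of n with all parts ≤ m and p(n) = p(n, n). The base cases are p(0, m) = 1 and p(n, 0) = 0 for n > 0. Filling the table yields p(16) = 231. (Euler's pentagonal recurrence is an alternative.)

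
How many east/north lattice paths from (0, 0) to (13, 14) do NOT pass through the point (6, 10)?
Number of paths = 17415660

Total paths from (0, 0) to (13, 14): C(27, 13) = 20058300. Paths through (6, 10): (paths (0, 0) → (6, 10)) × (paths (6, 10) → (13, 14)) = C(16, 6) · C(11, 7) = 8008 · 330 = 2642640. Avoidance count = 20058300 − 2642640 = 17415660.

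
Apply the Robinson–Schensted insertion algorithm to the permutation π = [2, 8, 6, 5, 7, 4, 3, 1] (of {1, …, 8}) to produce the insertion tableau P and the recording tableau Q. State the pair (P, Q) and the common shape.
P = [1, 3, 7] / [2] / [4] / [5] / [6] / [8];  Q = [1, 2, 5] / [3] / [4] / [6] / [7] / [8];  common shape = (3, 1, 1, 1, 1, 1)

Row-insert the values π_1, π_2, … into P one at a time, bumping the leftmost entry strictly greater than the inserted value down to the next row. The recording tableau Q records, in position (i, j), the step at which that cell was added to P.
  Insert 2 (step 1): P = [2];  Q = [1]
  Insert 8 (step 2): P = [2, 8];  Q = [1, 2]
  Insert 6 (step 3): P = [2, 6] / [8];  Q = [1, 2] / [3]
  Insert 5 (step 4): P = [2, 5] / [6] / [8];  Q = [1, 2] / [3] / [4]
  Insert 7 (step 5): P = [2, 5, 7] / [6] / [8];  Q = [1, 2, 5] / [3] / [4]
  Insert 4 (step 6): P = [2, 4, 7] / [5] / [6] / [8];  Q = [1, 2, 5] / [3] / [4] / [6]
  Insert 3 (step 7): P = [2, 3, 7] / [4] / [5] / [6] / [8];  Q = [1, 2, 5] / [3] / [4] / [6] / [7]
  Insert 1 (step 8): P = [1, 3, 7] / [2] / [4] / [5] / [6] / [8];  Q = [1, 2, 5] / [3] / [4] / [6] / [7] / [8]
Final shape: (3, 1, 1, 1, 1, 1).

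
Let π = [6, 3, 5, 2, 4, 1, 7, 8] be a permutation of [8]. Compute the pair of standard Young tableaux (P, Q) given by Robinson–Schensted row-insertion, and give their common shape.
P = [1, 4, 7, 8] / [2, 5] / [3] / [6];  Q = [1, 3, 7, 8] / [2, 5] / [4] / [6];  common shape = (4, 2, 1, 1)

Row-insert the values π_1, π_2, … into P one at a time, bumping the leftmost entry strictly greater than the inserted value down to the next row. The recording tableau Q records, in position (i, j), the step at which that cell was added to P.
  Insert 6 (step 1): P = [6];  Q = [1]
  Insert 3 (step 2): P = [3] / [6];  Q = [1] / [2]
  Insert 5 (step 3): P = [3, 5] / [6];  Q = [1, 3] / [2]
  Insert 2 (step 4): P = [2, 5] / [3] / [6];  Q = [1, 3] / [2] / [4]
  Insert 4 (step 5): P = [2, 4] / [3, 5] / [6];  Q = [1, 3] / [2, 5] / [4]
  Insert 1 (step 6): P = [1, 4] / [2, 5] / [3] / [6];  Q = [1, 3] / [2, 5] / [4] / [6]
  Insert 7 (step 7): P = [1, 4, 7] / [2, 5] / [3] / [6];  Q = [1, 3, 7] / [2, 5] / [4] / [6]
  Insert 8 (step 8): P = [1, 4, 7, 8] / [2, 5] / [3] / [6];  Q = [1, 3, 7, 8] / [2, 5] / [4] / [6]
Final shape: (4, 2, 1, 1).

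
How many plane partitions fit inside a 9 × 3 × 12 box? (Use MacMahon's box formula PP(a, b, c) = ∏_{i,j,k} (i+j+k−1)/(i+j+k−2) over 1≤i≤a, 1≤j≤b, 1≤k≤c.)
PP(9, 3, 12) = 217233856319480

Evaluate the triple product over i = 1..9, j = 1..3, k = 1..12. The factors are (2/1) · (3/2) · (4/3) · (5/4) · (6/5) · (7/6) · (8/7) · (9/8) · … (324 factors total). The numerators and denominators telescope so the product is an integer; carrying out the multiplication exactly gives PP(9, 3, 12) = 217233856319480.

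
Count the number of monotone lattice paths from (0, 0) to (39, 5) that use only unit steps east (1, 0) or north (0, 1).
Number of paths = 1086008

A monotone lattice path from (0, 0) to (39, 5) consists of 39 east steps and 5 north steps in some order, so it is determined by which 39 of the 44 steps are east. The count is C(44, 39) = 1086008.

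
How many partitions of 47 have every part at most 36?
p(47, parts ≤ 36) = 124615

Use the recurrence p(n, m) = p(n, m−1) + p(n−m, m): either the largest part is < m (count p(n, m−1)) or the largest part is exactly m (remove one copy of m, count p(n−m, m)). With p(0, ·) = 1 this gives p(47, parts ≤ 36) = 124615. (By conjugating Young diagrams, this also counts partitions of 47 into at most 36 parts.)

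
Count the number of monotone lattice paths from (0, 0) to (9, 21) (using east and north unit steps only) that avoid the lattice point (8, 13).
Number of paths = 12475740

Total paths from (0, 0) to (9, 21): C(30, 9) = 14307150. Paths through (8, 13): (paths (0, 0) → (8, 13)) × (paths (8, 13) → (9, 21)) = C(21, 8) · C(9, 1) = 203490 · 9 = 1831410. Avoidance count = 14307150 − 1831410 = 12475740.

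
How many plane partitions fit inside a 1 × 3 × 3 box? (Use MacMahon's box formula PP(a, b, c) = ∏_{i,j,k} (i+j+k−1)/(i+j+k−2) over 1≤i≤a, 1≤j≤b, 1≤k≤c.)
PP(1, 3, 3) = 20

Evaluate the triple product over i = 1..1, j = 1..3, k = 1..3. The factors are (2/1) · (3/2) · (4/3) · (3/2) · (4/3) · (5/4) · (4/3) · (5/4) · … (9 factors total). The numerators and denominators telescope so the product is an integer; carrying out the multiplication exactly gives PP(1, 3, 3) = 20.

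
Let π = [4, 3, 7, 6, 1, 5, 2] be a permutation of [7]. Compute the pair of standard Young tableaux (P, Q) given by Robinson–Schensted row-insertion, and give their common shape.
P = [1, 2] / [3, 5] / [4, 6] / [7];  Q = [1, 3] / [2, 4] / [5, 6] / [7];  common shape = (2, 2, 2, 1)

Row-insert the values π_1, π_2, … into P one at a time, bumping the leftmost entry strictly greater than the inserted value down to the next row. The recording tableau Q records, in position (i, j), the step at which that cell was added to P.
  Insert 4 (step 1): P = [4];  Q = [1]
  Insert 3 (step 2): P = [3] / [4];  Q = [1] / [2]
  Insert 7 (step 3): P = [3, 7] / [4];  Q = [1, 3] / [2]
  Insert 6 (step 4): P = [3, 6] / [4, 7];  Q = [1, 3] / [2, 4]
  Insert 1 (step 5): P = [1, 6] / [3, 7] / [4];  Q = [1, 3] / [2, 4] / [5]
  Insert 5 (step 6): P = [1, 5] / [3, 6] / [4, 7];  Q = [1, 3] / [2, 4] / [5, 6]
  Insert 2 (step 7): P = [1, 2] / [3, 5] / [4, 6] / [7];  Q = [1, 3] / [2, 4] / [5, 6] / [7]
Final shape: (2, 2, 2, 1).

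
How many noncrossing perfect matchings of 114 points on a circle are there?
C_57 = 26700952856774851904245220912664

These noncrossing handshakes are counted by the Catalan number C_n = (1/(n + 1)) · C(2n, n). For n = 57: C_57 = (1/58) · C(114, 57) = 1548655265692941410446222812934512/58 = 26700952856774851904245220912664.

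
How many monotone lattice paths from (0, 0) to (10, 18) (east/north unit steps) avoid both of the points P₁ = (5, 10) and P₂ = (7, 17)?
Number of paths = 8306265

Inclusion–exclusion. Total paths: C(28, 10) = 13123110. Through P₁: C(15, 5)·C(13, 5) = 3864861. Through P₂: C(24, 7)·C(4, 3) = 1384416. Since P₁ is strictly southwest of P₂, a monotone path through both must visit P₁ then P₂; paths through both = C(15, 5)·C(9, 2)·C(4, 3) = 432432. Avoid both = 13123110 − 3864861 − 1384416 + 432432 = 8306265.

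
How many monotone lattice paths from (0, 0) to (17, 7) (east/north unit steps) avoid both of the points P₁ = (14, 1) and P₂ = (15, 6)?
Number of paths = 182322

Inclusion–exclusion. Total paths: C(24, 17) = 346104. Through P₁: C(15, 14)·C(9, 3) = 1260. Through P₂: C(21, 15)·C(3, 2) = 162792. Since P₁ is strictly southwest of P₂, a monotone path through both must visit P₁ then P₂; paths through both = C(15, 14)·C(6, 1)·C(3, 2) = 270. Avoid both = 346104 − 1260 − 162792 + 270 = 182322.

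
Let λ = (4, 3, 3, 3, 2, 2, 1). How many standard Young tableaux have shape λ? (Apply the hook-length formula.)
# SYT of shape (4, 3, 3, 3, 2, 2, 1) = 2756754

Hook-length formula: f^λ = n! / Π hook(c), product over all cells c of the Young diagram. For λ = (4, 3, 3, 3, 2, 2, 1), n = 18 boxes. Hook lengths by row (left-to-right, top-to-bottom): [10, 8, 5, 1]; [8, 6, 3]; [7, 5, 2]; [6, 4, 1]; [4, 2]; [3, 1]; [1]. Product of hooks = 2322432000. So f^λ = 18! / 2322432000 = 6402373705728000 / 2322432000 = 2756754.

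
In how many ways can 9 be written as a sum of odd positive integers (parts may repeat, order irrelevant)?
p_odd(9) = 8

Partitions of 9 using only odd parts 1, 3, 5, …: 9, 7+1+1, 5+3+1, 5+1+1+1+1, 3+3+3, 3+3+1+1+1, 3+1+1+1+1+1+1, 1+1+1+1+1+1+1+1+1. There are 8. (Euler: this equals q(9), the number of distinct-part partitions.)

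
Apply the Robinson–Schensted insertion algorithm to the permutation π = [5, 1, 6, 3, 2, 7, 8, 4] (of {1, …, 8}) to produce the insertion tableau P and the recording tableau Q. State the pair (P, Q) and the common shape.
P = [1, 2, 4, 8] / [3, 6, 7] / [5];  Q = [1, 3, 6, 7] / [2, 4, 8] / [5];  common shape = (4, 3, 1)

Row-insert the values π_1, π_2, … into P one at a time, bumping the leftmost entry strictly greater than the inserted value down to the next row. The recording tableau Q records, in position (i, j), the step at which that cell was added to P.
  Insert 5 (step 1): P = [5];  Q = [1]
  Insert 1 (step 2): P = [1] / [5];  Q = [1] / [2]
  Insert 6 (step 3): P = [1, 6] / [5];  Q = [1, 3] / [2]
  Insert 3 (step 4): P = [1, 3] / [5, 6];  Q = [1, 3] / [2, 4]
  Insert 2 (step 5): P = [1, 2] / [3, 6] / [5];  Q = [1, 3] / [2, 4] / [5]
  Insert 7 (step 6): P = [1, 2, 7] / [3, 6] / [5];  Q = [1, 3, 6] / [2, 4] / [5]
  Insert 8 (step 7): P = [1, 2, 7, 8] / [3, 6] / [5];  Q = [1, 3, 6, 7] / [2, 4] / [5]
  Insert 4 (step 8): P = [1, 2, 4, 8] / [3, 6, 7] / [5];  Q = [1, 3, 6, 7] / [2, 4, 8] / [5]
Final shape: (4, 3, 1).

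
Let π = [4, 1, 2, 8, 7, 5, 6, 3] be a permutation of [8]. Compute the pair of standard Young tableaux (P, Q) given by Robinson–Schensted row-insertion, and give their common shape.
P = [1, 2, 3, 6] / [4, 5] / [7] / [8];  Q = [1, 3, 4, 7] / [2, 5] / [6] / [8];  common shape = (4, 2, 1, 1)

Row-insert the values π_1, π_2, … into P one at a time, bumping the leftmost entry strictly greater than the inserted value down to the next row. The recording tableau Q records, in position (i, j), the step at which that cell was added to P.
  Insert 4 (step 1): P = [4];  Q = [1]
  Insert 1 (step 2): P = [1] / [4];  Q = [1] / [2]
  Insert 2 (step 3): P = [1, 2] / [4];  Q = [1, 3] / [2]
  Insert 8 (step 4): P = [1, 2, 8] / [4];  Q = [1, 3, 4] / [2]
  Insert 7 (step 5): P = [1, 2, 7] / [4, 8];  Q = [1, 3, 4] / [2, 5]
  Insert 5 (step 6): P = [1, 2, 5] / [4, 7] / [8];  Q = [1, 3, 4] / [2, 5] / [6]
  Insert 6 (step 7): P = [1, 2, 5, 6] / [4, 7] / [8];  Q = [1, 3, 4, 7] / [2, 5] / [6]
  Insert 3 (step 8): P = [1, 2, 3, 6] / [4, 5] / [7] / [8];  Q = [1, 3, 4, 7] / [2, 5] / [6] / [8]
Final shape: (4, 2, 1, 1).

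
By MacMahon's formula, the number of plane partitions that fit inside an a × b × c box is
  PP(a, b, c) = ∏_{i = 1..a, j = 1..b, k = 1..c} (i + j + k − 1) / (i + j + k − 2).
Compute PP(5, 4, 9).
PP(5, 4, 9) = 23029990984

Evaluate the triple product over i = 1..5, j = 1..4, k = 1..9. The factors are (2/1) · (3/2) · (4/3) · (5/4) · (6/5) · (7/6) · (8/7) · (9/8) · … (180 factors total). The numerators and denominators telescope so the product is an integer; carrying out the multiplication exactly gives PP(5, 4, 9) = 23029990984.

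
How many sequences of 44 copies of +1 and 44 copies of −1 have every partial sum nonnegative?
C_44 = 583300119592996693088040

These ballot sequences are counted by the Catalan number C_n = (1/(n + 1)) · C(2n, n). For n = 44: C_44 = (1/45) · C(88, 44) = 26248505381684851188961800/45 = 583300119592996693088040.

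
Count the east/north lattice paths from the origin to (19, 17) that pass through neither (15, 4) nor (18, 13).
Number of paths = 7561269945

Inclusion–exclusion. Total paths: C(36, 19) = 8597496600. Through P₁: C(19, 15)·C(17, 4) = 9224880. Through P₂: C(31, 18)·C(5, 1) = 1031265375. Since P₁ is strictly southwest of P₂, a monotone path through both must visit P₁ then P₂; paths through both = C(19, 15)·C(12, 3)·C(5, 1) = 4263600. Avoid both = 8597496600 − 9224880 − 1031265375 + 4263600 = 7561269945.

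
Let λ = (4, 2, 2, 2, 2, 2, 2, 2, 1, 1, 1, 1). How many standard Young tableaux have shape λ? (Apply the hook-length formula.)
# SYT of shape (4, 2, 2, 2, 2, 2, 2, 2, 1, 1, 1, 1) = 7759752

Hook-length formula: f^λ = n! / Π hook(c), product over all cells c of the Young diagram. For λ = (4, 2, 2, 2, 2, 2, 2, 2, 1, 1, 1, 1), n = 22 boxes. Hook lengths by row (left-to-right, top-to-bottom): [15, 10, 2, 1]; [12, 7]; [11, 6]; [10, 5]; [9, 4]; [8, 3]; [7, 2]; [6, 1]; [4]; [3]; [2]; [1]. Product of hooks = 144850083840000. So f^λ = 22! / 144850083840000 = 1124000727777607680000 / 144850083840000 = 7759752.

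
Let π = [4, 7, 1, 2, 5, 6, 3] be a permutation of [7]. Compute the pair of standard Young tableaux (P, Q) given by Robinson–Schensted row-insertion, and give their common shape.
P = [1, 2, 3, 6] / [4, 5] / [7];  Q = [1, 2, 5, 6] / [3, 4] / [7];  common shape = (4, 2, 1)

Row-insert the values π_1, π_2, … into P one at a time, bumping the leftmost entry strictly greater than the inserted value down to the next row. The recording tableau Q records, in position (i, j), the step at which that cell was added to P.
  Insert 4 (step 1): P = [4];  Q = [1]
  Insert 7 (step 2): P = [4, 7];  Q = [1, 2]
  Insert 1 (step 3): P = [1, 7] / [4];  Q = [1, 2] / [3]
  Insert 2 (step 4): P = [1, 2] / [4, 7];  Q = [1, 2] / [3, 4]
  Insert 5 (step 5): P = [1, 2, 5] / [4, 7];  Q = [1, 2, 5] / [3, 4]
  Insert 6 (step 6): P = [1, 2, 5, 6] / [4, 7];  Q = [1, 2, 5, 6] / [3, 4]
  Insert 3 (step 7): P = [1, 2, 3, 6] / [4, 5] / [7];  Q = [1, 2, 5, 6] / [3, 4] / [7]
Final shape: (4, 2, 1).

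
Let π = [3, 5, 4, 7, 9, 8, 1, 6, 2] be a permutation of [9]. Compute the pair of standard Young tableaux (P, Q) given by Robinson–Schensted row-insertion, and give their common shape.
P = [1, 2, 6, 8] / [3, 4] / [5, 7] / [9];  Q = [1, 2, 4, 5] / [3, 6] / [7, 8] / [9];  common shape = (4, 2, 2, 1)

Row-insert the values π_1, π_2, … into P one at a time, bumping the leftmost entry strictly greater than the inserted value down to the next row. The recording tableau Q records, in position (i, j), the step at which that cell was added to P.
  Insert 3 (step 1): P = [3];  Q = [1]
  Insert 5 (step 2): P = [3, 5];  Q = [1, 2]
  Insert 4 (step 3): P = [3, 4] / [5];  Q = [1, 2] / [3]
  Insert 7 (step 4): P = [3, 4, 7] / [5];  Q = [1, 2, 4] / [3]
  Insert 9 (step 5): P = [3, 4, 7, 9] / [5];  Q = [1, 2, 4, 5] / [3]
  Insert 8 (step 6): P = [3, 4, 7, 8] / [5, 9];  Q = [1, 2, 4, 5] / [3, 6]
  Insert 1 (step 7): P = [1, 4, 7, 8] / [3, 9] / [5];  Q = [1, 2, 4, 5] / [3, 6] / [7]
  Insert 6 (step 8): P = [1, 4, 6, 8] / [3, 7] / [5, 9];  Q = [1, 2, 4, 5] / [3, 6] / [7, 8]
  Insert 2 (step 9): P = [1, 2, 6, 8] / [3, 4] / [5, 7] / [9];  Q = [1, 2, 4, 5] / [3, 6] / [7, 8] / [9]
Final shape: (4, 2, 2, 1).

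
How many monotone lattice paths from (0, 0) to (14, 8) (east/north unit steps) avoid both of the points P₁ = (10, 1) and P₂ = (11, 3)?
Number of paths = 297604

Inclusion–exclusion. Total paths: C(22, 14) = 319770. Through P₁: C(11, 10)·C(11, 4) = 3630. Through P₂: C(14, 11)·C(8, 3) = 20384. Since P₁ is strictly southwest of P₂, a monotone path through both must visit P₁ then P₂; paths through both = C(11, 10)·C(3, 1)·C(8, 3) = 1848. Avoid both = 319770 − 3630 − 20384 + 1848 = 297604.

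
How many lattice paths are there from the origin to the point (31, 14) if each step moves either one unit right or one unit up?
Number of paths = 166871334960

A monotone lattice path from (0, 0) to (31, 14) consists of 31 east steps and 14 north steps in some order, so it is determined by which 31 of the 45 steps are east. The count is C(45, 31) = 166871334960.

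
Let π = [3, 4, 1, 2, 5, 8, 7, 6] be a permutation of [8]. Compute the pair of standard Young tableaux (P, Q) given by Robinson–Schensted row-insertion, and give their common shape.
P = [1, 2, 5, 6] / [3, 4, 7] / [8];  Q = [1, 2, 5, 6] / [3, 4, 7] / [8];  common shape = (4, 3, 1)

Row-insert the values π_1, π_2, … into P one at a time, bumping the leftmost entry strictly greater than the inserted value down to the next row. The recording tableau Q records, in position (i, j), the step at which that cell was added to P.
  Insert 3 (step 1): P = [3];  Q = [1]
  Insert 4 (step 2): P = [3, 4];  Q = [1, 2]
  Insert 1 (step 3): P = [1, 4] / [3];  Q = [1, 2] / [3]
  Insert 2 (step 4): P = [1, 2] / [3, 4];  Q = [1, 2] / [3, 4]
  Insert 5 (step 5): P = [1, 2, 5] / [3, 4];  Q = [1, 2, 5] / [3, 4]
  Insert 8 (step 6): P = [1, 2, 5, 8] / [3, 4];  Q = [1, 2, 5, 6] / [3, 4]
  Insert 7 (step 7): P = [1, 2, 5, 7] / [3, 4, 8];  Q = [1, 2, 5, 6] / [3, 4, 7]
  Insert 6 (step 8): P = [1, 2, 5, 6] / [3, 4, 7] / [8];  Q = [1, 2, 5, 6] / [3, 4, 7] / [8]
Final shape: (4, 3, 1).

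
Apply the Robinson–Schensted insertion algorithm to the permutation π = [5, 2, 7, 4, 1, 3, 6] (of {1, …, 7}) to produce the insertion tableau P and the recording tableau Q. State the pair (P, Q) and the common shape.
P = [1, 3, 6] / [2, 4] / [5, 7];  Q = [1, 3, 7] / [2, 4] / [5, 6];  common shape = (3, 2, 2)

Row-insert the values π_1, π_2, … into P one at a time, bumping the leftmost entry strictly greater than the inserted value down to the next row. The recording tableau Q records, in position (i, j), the step at which that cell was added to P.
  Insert 5 (step 1): P = [5];  Q = [1]
  Insert 2 (step 2): P = [2] / [5];  Q = [1] / [2]
  Insert 7 (step 3): P = [2, 7] / [5];  Q = [1, 3] / [2]
  Insert 4 (step 4): P = [2, 4] / [5, 7];  Q = [1, 3] / [2, 4]
  Insert 1 (step 5): P = [1, 4] / [2, 7] / [5];  Q = [1, 3] / [2, 4] / [5]
  Insert 3 (step 6): P = [1, 3] / [2, 4] / [5, 7];  Q = [1, 3] / [2, 4] / [5, 6]
  Insert 6 (step 7): P = [1, 3, 6] / [2, 4] / [5, 7];  Q = [1, 3, 7] / [2, 4] / [5, 6]
Final shape: (3, 2, 2).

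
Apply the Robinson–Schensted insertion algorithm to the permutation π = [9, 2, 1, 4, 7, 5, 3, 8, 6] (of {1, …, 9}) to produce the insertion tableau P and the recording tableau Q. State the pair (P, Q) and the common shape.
P = [1, 3, 5, 6] / [2, 4, 8] / [7] / [9];  Q = [1, 4, 5, 8] / [2, 6, 9] / [3] / [7];  common shape = (4, 3, 1, 1)

Row-insert the values π_1, π_2, … into P one at a time, bumping the leftmost entry strictly greater than the inserted value down to the next row. The recording tableau Q records, in position (i, j), the step at which that cell was added to P.
  Insert 9 (step 1): P = [9];  Q = [1]
  Insert 2 (step 2): P = [2] / [9];  Q = [1] / [2]
  Insert 1 (step 3): P = [1] / [2] / [9];  Q = [1] / [2] / [3]
  Insert 4 (step 4): P = [1, 4] / [2] / [9];  Q = [1, 4] / [2] / [3]
  Insert 7 (step 5): P = [1, 4, 7] / [2] / [9];  Q = [1, 4, 5] / [2] / [3]
  Insert 5 (step 6): P = [1, 4, 5] / [2, 7] / [9];  Q = [1, 4, 5] / [2, 6] / [3]
  Insert 3 (step 7): P = [1, 3, 5] / [2, 4] / [7] / [9];  Q = [1, 4, 5] / [2, 6] / [3] / [7]
  Insert 8 (step 8): P = [1, 3, 5, 8] / [2, 4] / [7] / [9];  Q = [1, 4, 5, 8] / [2, 6] / [3] / [7]
  Insert 6 (step 9): P = [1, 3, 5, 6] / [2, 4, 8] / [7] / [9];  Q = [1, 4, 5, 8] / [2, 6, 9] / [3] / [7]
Final shape: (4, 3, 1, 1).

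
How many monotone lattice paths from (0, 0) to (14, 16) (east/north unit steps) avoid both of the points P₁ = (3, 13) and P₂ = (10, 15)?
Number of paths = 128975835

Inclusion–exclusion. Total paths: C(30, 14) = 145422675. Through P₁: C(16, 3)·C(14, 11) = 203840. Through P₂: C(25, 10)·C(5, 4) = 16343800. Since P₁ is strictly southwest of P₂, a monotone path through both must visit P₁ then P₂; paths through both = C(16, 3)·C(9, 7)·C(5, 4) = 100800. Avoid both = 145422675 − 203840 − 16343800 + 100800 = 128975835.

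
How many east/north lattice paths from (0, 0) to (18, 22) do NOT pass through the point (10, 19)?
Number of paths = 110075310150

Total paths from (0, 0) to (18, 22): C(40, 18) = 113380261800. Paths through (10, 19): (paths (0, 0) → (10, 19)) × (paths (10, 19) → (18, 22)) = C(29, 10) · C(11, 8) = 20030010 · 165 = 3304951650. Avoidance count = 113380261800 − 3304951650 = 110075310150.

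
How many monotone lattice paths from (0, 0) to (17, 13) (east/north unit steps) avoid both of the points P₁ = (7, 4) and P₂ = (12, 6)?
Number of paths = 80060982

Inclusion–exclusion. Total paths: C(30, 17) = 119759850. Through P₁: C(11, 7)·C(19, 10) = 30484740. Through P₂: C(18, 12)·C(12, 5) = 14702688. Since P₁ is strictly southwest of P₂, a monotone path through both must visit P₁ then P₂; paths through both = C(11, 7)·C(7, 5)·C(12, 5) = 5488560. Avoid both = 119759850 − 30484740 − 14702688 + 5488560 = 80060982.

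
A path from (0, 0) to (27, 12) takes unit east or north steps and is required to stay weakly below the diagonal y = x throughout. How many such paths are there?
Number of paths = 2234741392

By the reflection principle (André's argument), the number of monotone paths to (27, 12) with n ≤ m that never go above y = x is C(39, 27) − C(39, 28) = 3910797436 − 1676056044 = 2234741392.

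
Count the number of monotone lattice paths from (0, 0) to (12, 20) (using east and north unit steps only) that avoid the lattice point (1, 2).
Number of paths = 122000970

Total paths from (0, 0) to (12, 20): C(32, 12) = 225792840. Paths through (1, 2): (paths (0, 0) → (1, 2)) × (paths (1, 2) → (12, 20)) = C(3, 1) · C(29, 11) = 3 · 34597290 = 103791870. Avoidance count = 225792840 − 103791870 = 122000970.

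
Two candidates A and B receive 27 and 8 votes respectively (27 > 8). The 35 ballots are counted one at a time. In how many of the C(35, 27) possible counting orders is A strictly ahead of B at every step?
Strict-lead orderings = 12776588

Total orderings of the 35 votes with 27 for A: C(35, 27) = 23535820. By the Bertrand ballot formula (Cycle Lemma / reflection principle), the number of orderings in which A is strictly ahead of B throughout is (p − q)/(p + q) · C(p + q, p) = (27 − 8)/(27 + 8) · 23535820 = 12776588.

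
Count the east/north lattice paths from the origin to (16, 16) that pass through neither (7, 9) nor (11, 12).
Number of paths = 350295362

Inclusion–exclusion. Total paths: C(32, 16) = 601080390. Through P₁: C(16, 7)·C(16, 9) = 130873600. Through P₂: C(23, 11)·C(9, 5) = 170361828. Since P₁ is strictly southwest of P₂, a monotone path through both must visit P₁ then P₂; paths through both = C(16, 7)·C(7, 4)·C(9, 5) = 50450400. Avoid both = 601080390 − 130873600 − 170361828 + 50450400 = 350295362.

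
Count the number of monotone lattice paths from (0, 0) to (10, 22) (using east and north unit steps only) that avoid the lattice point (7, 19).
Number of paths = 51356240

Total paths from (0, 0) to (10, 22): C(32, 10) = 64512240. Paths through (7, 19): (paths (0, 0) → (7, 19)) × (paths (7, 19) → (10, 22)) = C(26, 7) · C(6, 3) = 657800 · 20 = 13156000. Avoidance count = 64512240 − 13156000 = 51356240.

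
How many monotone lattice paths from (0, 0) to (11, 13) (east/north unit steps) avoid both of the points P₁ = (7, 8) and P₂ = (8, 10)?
Number of paths = 1196274

Inclusion–exclusion. Total paths: C(24, 11) = 2496144. Through P₁: C(15, 7)·C(9, 4) = 810810. Through P₂: C(18, 8)·C(6, 3) = 875160. Since P₁ is strictly southwest of P₂, a monotone path through both must visit P₁ then P₂; paths through both = C(15, 7)·C(3, 1)·C(6, 3) = 386100. Avoid both = 2496144 − 810810 − 875160 + 386100 = 1196274.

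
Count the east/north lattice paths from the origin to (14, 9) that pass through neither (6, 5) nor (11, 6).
Number of paths = 396420

Inclusion–exclusion. Total paths: C(23, 14) = 817190. Through P₁: C(11, 6)·C(12, 8) = 228690. Through P₂: C(17, 11)·C(6, 3) = 247520. Since P₁ is strictly southwest of P₂, a monotone path through both must visit P₁ then P₂; paths through both = C(11, 6)·C(6, 5)·C(6, 3) = 55440. Avoid both = 817190 − 228690 − 247520 + 55440 = 396420.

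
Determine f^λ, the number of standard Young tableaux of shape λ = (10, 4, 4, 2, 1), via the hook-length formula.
# SYT of shape (10, 4, 4, 2, 1) = 155195040

Hook-length formula: f^λ = n! / Π hook(c), product over all cells c of the Young diagram. For λ = (10, 4, 4, 2, 1), n = 21 boxes. Hook lengths by row (left-to-right, top-to-bottom): [14, 12, 10, 9, 6, 5, 4, 3, 2, 1]; [7, 5, 3, 2]; [6, 4, 2, 1]; [3, 1]; [1]. Product of hooks = 329204736000. So f^λ = 21! / 329204736000 = 51090942171709440000 / 329204736000 = 155195040.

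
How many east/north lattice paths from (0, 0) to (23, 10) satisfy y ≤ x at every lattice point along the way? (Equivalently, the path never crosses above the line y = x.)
Number of paths = 53993940

By the reflection principle (André's argument), the number of monotone paths to (23, 10) with n ≤ m that never go above y = x is C(33, 23) − C(33, 24) = 92561040 − 38567100 = 53993940.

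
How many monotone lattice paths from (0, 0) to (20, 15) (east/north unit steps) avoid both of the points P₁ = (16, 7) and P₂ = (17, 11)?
Number of paths = 2417896620

Inclusion–exclusion. Total paths: C(35, 20) = 3247943160. Through P₁: C(23, 16)·C(12, 4) = 121352715. Through P₂: C(28, 17)·C(7, 3) = 751596300. Since P₁ is strictly southwest of P₂, a monotone path through both must visit P₁ then P₂; paths through both = C(23, 16)·C(5, 1)·C(7, 3) = 42902475. Avoid both = 3247943160 − 121352715 − 751596300 + 42902475 = 2417896620.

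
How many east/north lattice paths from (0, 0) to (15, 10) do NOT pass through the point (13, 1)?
Number of paths = 3267990

Total paths from (0, 0) to (15, 10): C(25, 15) = 3268760. Paths through (13, 1): (paths (0, 0) → (13, 1)) × (paths (13, 1) → (15, 10)) = C(14, 13) · C(11, 2) = 14 · 55 = 770. Avoidance count = 3268760 − 770 = 3267990.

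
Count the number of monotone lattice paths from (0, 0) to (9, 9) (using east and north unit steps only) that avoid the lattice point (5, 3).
Number of paths = 36860

Total paths from (0, 0) to (9, 9): C(18, 9) = 48620. Paths through (5, 3): (paths (0, 0) → (5, 3)) × (paths (5, 3) → (9, 9)) = C(8, 5) · C(10, 4) = 56 · 210 = 11760. Avoidance count = 48620 − 11760 = 36860.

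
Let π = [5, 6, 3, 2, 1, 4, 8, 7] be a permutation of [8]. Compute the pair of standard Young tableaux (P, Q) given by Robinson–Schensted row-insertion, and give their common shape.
P = [1, 4, 7] / [2, 6, 8] / [3] / [5];  Q = [1, 2, 7] / [3, 6, 8] / [4] / [5];  common shape = (3, 3, 1, 1)

Row-insert the values π_1, π_2, … into P one at a time, bumping the leftmost entry strictly greater than the inserted value down to the next row. The recording tableau Q records, in position (i, j), the step at which that cell was added to P.
  Insert 5 (step 1): P = [5];  Q = [1]
  Insert 6 (step 2): P = [5, 6];  Q = [1, 2]
  Insert 3 (step 3): P = [3, 6] / [5];  Q = [1, 2] / [3]
  Insert 2 (step 4): P = [2, 6] / [3] / [5];  Q = [1, 2] / [3] / [4]
  Insert 1 (step 5): P = [1, 6] / [2] / [3] / [5];  Q = [1, 2] / [3] / [4] / [5]
  Insert 4 (step 6): P = [1, 4] / [2, 6] / [3] / [5];  Q = [1, 2] / [3, 6] / [4] / [5]
  Insert 8 (step 7): P = [1, 4, 8] / [2, 6] / [3] / [5];  Q = [1, 2, 7] / [3, 6] / [4] / [5]
  Insert 7 (step 8): P = [1, 4, 7] / [2, 6, 8] / [3] / [5];  Q = [1, 2, 7] / [3, 6, 8] / [4] / [5]
Final shape: (3, 3, 1, 1).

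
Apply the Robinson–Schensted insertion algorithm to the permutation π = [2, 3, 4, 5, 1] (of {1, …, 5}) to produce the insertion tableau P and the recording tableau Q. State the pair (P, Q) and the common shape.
P = [1, 3, 4, 5] / [2];  Q = [1, 2, 3, 4] / [5];  common shape = (4, 1)

Row-insert the values π_1, π_2, … into P one at a time, bumping the leftmost entry strictly greater than the inserted value down to the next row. The recording tableau Q records, in position (i, j), the step at which that cell was added to P.
  Insert 2 (step 1): P = [2];  Q = [1]
  Insert 3 (step 2): P = [2, 3];  Q = [1, 2]
  Insert 4 (step 3): P = [2, 3, 4];  Q = [1, 2, 3]
  Insert 5 (step 4): P = [2, 3, 4, 5];  Q = [1, 2, 3, 4]
  Insert 1 (step 5): P = [1, 3, 4, 5] / [2];  Q = [1, 2, 3, 4] / [5]
Final shape: (4, 1).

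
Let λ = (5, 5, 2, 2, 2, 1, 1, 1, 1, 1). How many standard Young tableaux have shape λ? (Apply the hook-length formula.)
# SYT of shape (5, 5, 2, 2, 2, 1, 1, 1, 1, 1) = 95931000

Hook-length formula: f^λ = n! / Π hook(c), product over all cells c of the Young diagram. For λ = (5, 5, 2, 2, 2, 1, 1, 1, 1, 1), n = 21 boxes. Hook lengths by row (left-to-right, top-to-bottom): [14, 8, 4, 3, 2]; [13, 7, 3, 2, 1]; [9, 3]; [8, 2]; [7, 1]; [5]; [4]; [3]; [2]; [1]. Product of hooks = 532580106240. So f^λ = 21! / 532580106240 = 51090942171709440000 / 532580106240 = 95931000.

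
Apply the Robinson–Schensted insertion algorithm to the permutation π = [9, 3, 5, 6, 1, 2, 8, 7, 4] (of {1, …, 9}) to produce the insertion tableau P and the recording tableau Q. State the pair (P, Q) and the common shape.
P = [1, 2, 4, 7] / [3, 5, 6] / [8] / [9];  Q = [1, 3, 4, 7] / [2, 6, 8] / [5] / [9];  common shape = (4, 3, 1, 1)

Row-insert the values π_1, π_2, … into P one at a time, bumping the leftmost entry strictly greater than the inserted value down to the next row. The recording tableau Q records, in position (i, j), the step at which that cell was added to P.
  Insert 9 (step 1): P = [9];  Q = [1]
  Insert 3 (step 2): P = [3] / [9];  Q = [1] / [2]
  Insert 5 (step 3): P = [3, 5] / [9];  Q = [1, 3] / [2]
  Insert 6 (step 4): P = [3, 5, 6] / [9];  Q = [1, 3, 4] / [2]
  Insert 1 (step 5): P = [1, 5, 6] / [3] / [9];  Q = [1, 3, 4] / [2] / [5]
  Insert 2 (step 6): P = [1, 2, 6] / [3, 5] / [9];  Q = [1, 3, 4] / [2, 6] / [5]
  Insert 8 (step 7): P = [1, 2, 6, 8] / [3, 5] / [9];  Q = [1, 3, 4, 7] / [2, 6] / [5]
  Insert 7 (step 8): P = [1, 2, 6, 7] / [3, 5, 8] / [9];  Q = [1, 3, 4, 7] / [2, 6, 8] / [5]
  Insert 4 (step 9): P = [1, 2, 4, 7] / [3, 5, 6] / [8] / [9];  Q = [1, 3, 4, 7] / [2, 6, 8] / [5] / [9]
Final shape: (4, 3, 1, 1).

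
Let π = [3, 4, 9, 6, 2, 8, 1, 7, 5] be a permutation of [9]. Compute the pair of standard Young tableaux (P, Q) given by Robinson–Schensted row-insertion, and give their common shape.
P = [1, 4, 5, 7] / [2, 6] / [3, 8] / [9];  Q = [1, 2, 3, 6] / [4, 8] / [5, 9] / [7];  common shape = (4, 2, 2, 1)

Row-insert the values π_1, π_2, … into P one at a time, bumping the leftmost entry strictly greater than the inserted value down to the next row. The recording tableau Q records, in position (i, j), the step at which that cell was added to P.
  Insert 3 (step 1): P = [3];  Q = [1]
  Insert 4 (step 2): P = [3, 4];  Q = [1, 2]
  Insert 9 (step 3): P = [3, 4, 9];  Q = [1, 2, 3]
  Insert 6 (step 4): P = [3, 4, 6] / [9];  Q = [1, 2, 3] / [4]
  Insert 2 (step 5): P = [2, 4, 6] / [3] / [9];  Q = [1, 2, 3] / [4] / [5]
  Insert 8 (step 6): P = [2, 4, 6, 8] / [3] / [9];  Q = [1, 2, 3, 6] / [4] / [5]
  Insert 1 (step 7): P = [1, 4, 6, 8] / [2] / [3] / [9];  Q = [1, 2, 3, 6] / [4] / [5] / [7]
  Insert 7 (step 8): P = [1, 4, 6, 7] / [2, 8] / [3] / [9];  Q = [1, 2, 3, 6] / [4, 8] / [5] / [7]
  Insert 5 (step 9): P = [1, 4, 5, 7] / [2, 6] / [3, 8] / [9];  Q = [1, 2, 3, 6] / [4, 8] / [5, 9] / [7]
Final shape: (4, 2, 2, 1).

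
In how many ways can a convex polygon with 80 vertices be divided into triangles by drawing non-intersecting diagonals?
C_78 = 73745243611532458459690151854647329239335600

These polygon triangulations are counted by the Catalan number C_n = (1/(n + 1)) · C(2n, n). For n = 78: C_78 = (1/79) · C(156, 78) = 5825874245311064218315521996517139009907512400/79 = 73745243611532458459690151854647329239335600.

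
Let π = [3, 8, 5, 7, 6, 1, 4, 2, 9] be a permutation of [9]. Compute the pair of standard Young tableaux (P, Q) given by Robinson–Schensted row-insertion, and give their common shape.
P = [1, 2, 6, 9] / [3, 4] / [5] / [7] / [8];  Q = [1, 2, 4, 9] / [3, 7] / [5] / [6] / [8];  common shape = (4, 2, 1, 1, 1)

Row-insert the values π_1, π_2, … into P one at a time, bumping the leftmost entry strictly greater than the inserted value down to the next row. The recording tableau Q records, in position (i, j), the step at which that cell was added to P.
  Insert 3 (step 1): P = [3];  Q = [1]
  Insert 8 (step 2): P = [3, 8];  Q = [1, 2]
  Insert 5 (step 3): P = [3, 5] / [8];  Q = [1, 2] / [3]
  Insert 7 (step 4): P = [3, 5, 7] / [8];  Q = [1, 2, 4] / [3]
  Insert 6 (step 5): P = [3, 5, 6] / [7] / [8];  Q = [1, 2, 4] / [3] / [5]
  Insert 1 (step 6): P = [1, 5, 6] / [3] / [7] / [8];  Q = [1, 2, 4] / [3] / [5] / [6]
  Insert 4 (step 7): P = [1, 4, 6] / [3, 5] / [7] / [8];  Q = [1, 2, 4] / [3, 7] / [5] / [6]
  Insert 2 (step 8): P = [1, 2, 6] / [3, 4] / [5] / [7] / [8];  Q = [1, 2, 4] / [3, 7] / [5] / [6] / [8]
  Insert 9 (step 9): P = [1, 2, 6, 9] / [3, 4] / [5] / [7] / [8];  Q = [1, 2, 4, 9] / [3, 7] / [5] / [6] / [8]
Final shape: (4, 2, 1, 1, 1).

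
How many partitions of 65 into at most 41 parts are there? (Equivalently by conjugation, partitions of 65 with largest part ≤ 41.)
p(65, parts ≤ 41) = 2006795

Use the recurrence p(n, m) = p(n, m−1) + p(n−m, m): either the largest part is < m (count p(n, m−1)) or the largest part is exactly m (remove one copy of m, count p(n−m, m)). With p(0, ·) = 1 this gives p(65, parts ≤ 41) = 2006795. (By conjugating Young diagrams, this also counts partitions of 65 into at most 41 parts.)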